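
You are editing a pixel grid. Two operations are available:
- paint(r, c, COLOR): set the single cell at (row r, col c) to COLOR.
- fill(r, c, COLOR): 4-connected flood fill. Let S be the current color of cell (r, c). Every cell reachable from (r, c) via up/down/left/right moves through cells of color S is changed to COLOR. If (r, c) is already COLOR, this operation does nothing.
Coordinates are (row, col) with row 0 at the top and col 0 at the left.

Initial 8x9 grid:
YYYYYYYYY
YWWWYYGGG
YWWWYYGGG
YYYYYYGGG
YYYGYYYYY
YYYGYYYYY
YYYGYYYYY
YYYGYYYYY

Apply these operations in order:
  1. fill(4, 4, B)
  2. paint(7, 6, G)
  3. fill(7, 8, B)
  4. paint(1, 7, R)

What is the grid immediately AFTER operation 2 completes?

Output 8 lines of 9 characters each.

Answer: BBBBBBBBB
BWWWBBGGG
BWWWBBGGG
BBBBBBGGG
BBBGBBBBB
BBBGBBBBB
BBBGBBBBB
BBBGBBGBB

Derivation:
After op 1 fill(4,4,B) [53 cells changed]:
BBBBBBBBB
BWWWBBGGG
BWWWBBGGG
BBBBBBGGG
BBBGBBBBB
BBBGBBBBB
BBBGBBBBB
BBBGBBBBB
After op 2 paint(7,6,G):
BBBBBBBBB
BWWWBBGGG
BWWWBBGGG
BBBBBBGGG
BBBGBBBBB
BBBGBBBBB
BBBGBBBBB
BBBGBBGBB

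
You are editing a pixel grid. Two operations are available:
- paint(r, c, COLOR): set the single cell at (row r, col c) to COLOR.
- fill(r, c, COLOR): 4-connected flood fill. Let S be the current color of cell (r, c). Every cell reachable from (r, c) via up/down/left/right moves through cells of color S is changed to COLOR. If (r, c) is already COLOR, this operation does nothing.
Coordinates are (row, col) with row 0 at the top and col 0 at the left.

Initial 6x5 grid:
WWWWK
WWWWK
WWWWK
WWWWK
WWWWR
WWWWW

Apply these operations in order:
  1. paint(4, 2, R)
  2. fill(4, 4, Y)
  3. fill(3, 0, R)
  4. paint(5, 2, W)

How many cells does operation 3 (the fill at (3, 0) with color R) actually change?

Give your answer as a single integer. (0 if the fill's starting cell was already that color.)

After op 1 paint(4,2,R):
WWWWK
WWWWK
WWWWK
WWWWK
WWRWR
WWWWW
After op 2 fill(4,4,Y) [1 cells changed]:
WWWWK
WWWWK
WWWWK
WWWWK
WWRWY
WWWWW
After op 3 fill(3,0,R) [24 cells changed]:
RRRRK
RRRRK
RRRRK
RRRRK
RRRRY
RRRRR

Answer: 24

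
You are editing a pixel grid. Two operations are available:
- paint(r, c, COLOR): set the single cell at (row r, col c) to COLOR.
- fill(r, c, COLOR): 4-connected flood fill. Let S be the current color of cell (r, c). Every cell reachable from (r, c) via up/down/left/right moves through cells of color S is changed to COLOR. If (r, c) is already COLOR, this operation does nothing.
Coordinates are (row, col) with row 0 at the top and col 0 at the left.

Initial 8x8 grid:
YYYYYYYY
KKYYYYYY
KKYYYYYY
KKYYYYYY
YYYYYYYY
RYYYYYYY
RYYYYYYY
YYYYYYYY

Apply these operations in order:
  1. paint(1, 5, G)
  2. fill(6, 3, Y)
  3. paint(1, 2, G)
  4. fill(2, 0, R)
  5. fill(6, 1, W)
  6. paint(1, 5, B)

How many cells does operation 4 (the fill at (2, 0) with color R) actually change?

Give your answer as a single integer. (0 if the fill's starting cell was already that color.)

Answer: 6

Derivation:
After op 1 paint(1,5,G):
YYYYYYYY
KKYYYGYY
KKYYYYYY
KKYYYYYY
YYYYYYYY
RYYYYYYY
RYYYYYYY
YYYYYYYY
After op 2 fill(6,3,Y) [0 cells changed]:
YYYYYYYY
KKYYYGYY
KKYYYYYY
KKYYYYYY
YYYYYYYY
RYYYYYYY
RYYYYYYY
YYYYYYYY
After op 3 paint(1,2,G):
YYYYYYYY
KKGYYGYY
KKYYYYYY
KKYYYYYY
YYYYYYYY
RYYYYYYY
RYYYYYYY
YYYYYYYY
After op 4 fill(2,0,R) [6 cells changed]:
YYYYYYYY
RRGYYGYY
RRYYYYYY
RRYYYYYY
YYYYYYYY
RYYYYYYY
RYYYYYYY
YYYYYYYY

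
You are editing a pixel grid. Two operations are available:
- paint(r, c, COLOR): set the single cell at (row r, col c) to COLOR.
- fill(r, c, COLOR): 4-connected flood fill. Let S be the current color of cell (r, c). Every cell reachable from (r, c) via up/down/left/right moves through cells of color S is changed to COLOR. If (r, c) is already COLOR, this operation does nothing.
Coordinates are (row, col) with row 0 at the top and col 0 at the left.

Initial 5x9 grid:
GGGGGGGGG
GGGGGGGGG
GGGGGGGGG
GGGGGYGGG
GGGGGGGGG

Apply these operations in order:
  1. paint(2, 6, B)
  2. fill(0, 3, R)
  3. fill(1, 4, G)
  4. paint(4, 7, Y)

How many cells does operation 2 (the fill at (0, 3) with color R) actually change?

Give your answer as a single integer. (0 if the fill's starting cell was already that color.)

Answer: 43

Derivation:
After op 1 paint(2,6,B):
GGGGGGGGG
GGGGGGGGG
GGGGGGBGG
GGGGGYGGG
GGGGGGGGG
After op 2 fill(0,3,R) [43 cells changed]:
RRRRRRRRR
RRRRRRRRR
RRRRRRBRR
RRRRRYRRR
RRRRRRRRR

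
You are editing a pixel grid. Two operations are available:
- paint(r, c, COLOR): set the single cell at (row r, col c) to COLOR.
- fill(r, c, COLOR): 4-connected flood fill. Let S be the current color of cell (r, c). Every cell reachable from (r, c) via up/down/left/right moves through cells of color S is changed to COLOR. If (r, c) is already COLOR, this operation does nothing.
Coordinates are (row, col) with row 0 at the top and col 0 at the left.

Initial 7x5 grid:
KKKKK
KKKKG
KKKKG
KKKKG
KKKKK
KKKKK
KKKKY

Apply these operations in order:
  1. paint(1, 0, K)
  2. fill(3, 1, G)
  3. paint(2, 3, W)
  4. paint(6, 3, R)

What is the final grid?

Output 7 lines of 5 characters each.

Answer: GGGGG
GGGGG
GGGWG
GGGGG
GGGGG
GGGGG
GGGRY

Derivation:
After op 1 paint(1,0,K):
KKKKK
KKKKG
KKKKG
KKKKG
KKKKK
KKKKK
KKKKY
After op 2 fill(3,1,G) [31 cells changed]:
GGGGG
GGGGG
GGGGG
GGGGG
GGGGG
GGGGG
GGGGY
After op 3 paint(2,3,W):
GGGGG
GGGGG
GGGWG
GGGGG
GGGGG
GGGGG
GGGGY
After op 4 paint(6,3,R):
GGGGG
GGGGG
GGGWG
GGGGG
GGGGG
GGGGG
GGGRY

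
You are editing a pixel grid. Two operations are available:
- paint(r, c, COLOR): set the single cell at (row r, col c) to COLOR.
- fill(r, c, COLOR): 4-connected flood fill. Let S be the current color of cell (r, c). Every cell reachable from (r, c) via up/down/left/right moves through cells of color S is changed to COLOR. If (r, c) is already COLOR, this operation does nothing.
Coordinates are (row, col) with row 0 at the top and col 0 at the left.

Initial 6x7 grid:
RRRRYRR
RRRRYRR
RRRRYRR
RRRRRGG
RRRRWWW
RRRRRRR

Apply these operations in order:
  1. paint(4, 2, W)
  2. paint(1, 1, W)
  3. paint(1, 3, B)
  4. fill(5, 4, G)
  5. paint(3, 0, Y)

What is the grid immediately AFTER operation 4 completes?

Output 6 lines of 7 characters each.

Answer: GGGGYRR
GWGBYRR
GGGGYRR
GGGGGGG
GGWGWWW
GGGGGGG

Derivation:
After op 1 paint(4,2,W):
RRRRYRR
RRRRYRR
RRRRYRR
RRRRRGG
RRWRWWW
RRRRRRR
After op 2 paint(1,1,W):
RRRRYRR
RWRRYRR
RRRRYRR
RRRRRGG
RRWRWWW
RRRRRRR
After op 3 paint(1,3,B):
RRRRYRR
RWRBYRR
RRRRYRR
RRRRRGG
RRWRWWW
RRRRRRR
After op 4 fill(5,4,G) [25 cells changed]:
GGGGYRR
GWGBYRR
GGGGYRR
GGGGGGG
GGWGWWW
GGGGGGG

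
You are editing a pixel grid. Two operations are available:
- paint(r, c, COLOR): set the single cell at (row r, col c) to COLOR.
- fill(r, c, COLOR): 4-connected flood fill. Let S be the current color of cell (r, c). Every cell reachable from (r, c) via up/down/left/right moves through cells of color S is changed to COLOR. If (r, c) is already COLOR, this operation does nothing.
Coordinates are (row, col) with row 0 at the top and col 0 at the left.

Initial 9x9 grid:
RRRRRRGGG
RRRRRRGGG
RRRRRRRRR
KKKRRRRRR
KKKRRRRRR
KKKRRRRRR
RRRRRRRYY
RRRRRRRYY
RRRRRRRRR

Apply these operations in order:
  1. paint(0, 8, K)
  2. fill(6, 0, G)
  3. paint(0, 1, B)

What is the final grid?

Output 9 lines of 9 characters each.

Answer: GBGGGGGGK
GGGGGGGGG
GGGGGGGGG
KKKGGGGGG
KKKGGGGGG
KKKGGGGGG
GGGGGGGYY
GGGGGGGYY
GGGGGGGGG

Derivation:
After op 1 paint(0,8,K):
RRRRRRGGK
RRRRRRGGG
RRRRRRRRR
KKKRRRRRR
KKKRRRRRR
KKKRRRRRR
RRRRRRRYY
RRRRRRRYY
RRRRRRRRR
After op 2 fill(6,0,G) [62 cells changed]:
GGGGGGGGK
GGGGGGGGG
GGGGGGGGG
KKKGGGGGG
KKKGGGGGG
KKKGGGGGG
GGGGGGGYY
GGGGGGGYY
GGGGGGGGG
After op 3 paint(0,1,B):
GBGGGGGGK
GGGGGGGGG
GGGGGGGGG
KKKGGGGGG
KKKGGGGGG
KKKGGGGGG
GGGGGGGYY
GGGGGGGYY
GGGGGGGGG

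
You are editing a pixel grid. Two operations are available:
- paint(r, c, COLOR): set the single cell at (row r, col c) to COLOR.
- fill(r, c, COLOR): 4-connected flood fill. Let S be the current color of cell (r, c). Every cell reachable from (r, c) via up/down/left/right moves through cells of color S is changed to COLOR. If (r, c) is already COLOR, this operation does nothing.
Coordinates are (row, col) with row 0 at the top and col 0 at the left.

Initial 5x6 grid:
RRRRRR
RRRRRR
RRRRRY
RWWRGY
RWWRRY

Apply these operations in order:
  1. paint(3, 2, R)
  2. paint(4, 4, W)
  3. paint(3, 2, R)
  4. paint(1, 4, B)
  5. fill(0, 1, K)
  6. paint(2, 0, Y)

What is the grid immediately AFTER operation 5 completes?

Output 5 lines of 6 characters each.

Answer: KKKKKK
KKKKBK
KKKKKY
KWKKGY
KWWKWY

Derivation:
After op 1 paint(3,2,R):
RRRRRR
RRRRRR
RRRRRY
RWRRGY
RWWRRY
After op 2 paint(4,4,W):
RRRRRR
RRRRRR
RRRRRY
RWRRGY
RWWRWY
After op 3 paint(3,2,R):
RRRRRR
RRRRRR
RRRRRY
RWRRGY
RWWRWY
After op 4 paint(1,4,B):
RRRRRR
RRRRBR
RRRRRY
RWRRGY
RWWRWY
After op 5 fill(0,1,K) [21 cells changed]:
KKKKKK
KKKKBK
KKKKKY
KWKKGY
KWWKWY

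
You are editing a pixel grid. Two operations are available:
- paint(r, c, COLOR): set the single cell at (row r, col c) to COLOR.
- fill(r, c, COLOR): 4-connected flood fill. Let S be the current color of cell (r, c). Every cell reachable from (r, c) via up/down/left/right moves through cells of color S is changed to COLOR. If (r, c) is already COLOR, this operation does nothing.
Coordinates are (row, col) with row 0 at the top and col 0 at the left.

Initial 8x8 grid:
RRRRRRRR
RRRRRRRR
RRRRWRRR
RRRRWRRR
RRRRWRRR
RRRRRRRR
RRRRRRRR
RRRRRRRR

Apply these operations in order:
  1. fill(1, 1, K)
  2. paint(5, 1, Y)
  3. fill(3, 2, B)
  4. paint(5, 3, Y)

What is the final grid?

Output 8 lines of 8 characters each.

Answer: BBBBBBBB
BBBBBBBB
BBBBWBBB
BBBBWBBB
BBBBWBBB
BYBYBBBB
BBBBBBBB
BBBBBBBB

Derivation:
After op 1 fill(1,1,K) [61 cells changed]:
KKKKKKKK
KKKKKKKK
KKKKWKKK
KKKKWKKK
KKKKWKKK
KKKKKKKK
KKKKKKKK
KKKKKKKK
After op 2 paint(5,1,Y):
KKKKKKKK
KKKKKKKK
KKKKWKKK
KKKKWKKK
KKKKWKKK
KYKKKKKK
KKKKKKKK
KKKKKKKK
After op 3 fill(3,2,B) [60 cells changed]:
BBBBBBBB
BBBBBBBB
BBBBWBBB
BBBBWBBB
BBBBWBBB
BYBBBBBB
BBBBBBBB
BBBBBBBB
After op 4 paint(5,3,Y):
BBBBBBBB
BBBBBBBB
BBBBWBBB
BBBBWBBB
BBBBWBBB
BYBYBBBB
BBBBBBBB
BBBBBBBB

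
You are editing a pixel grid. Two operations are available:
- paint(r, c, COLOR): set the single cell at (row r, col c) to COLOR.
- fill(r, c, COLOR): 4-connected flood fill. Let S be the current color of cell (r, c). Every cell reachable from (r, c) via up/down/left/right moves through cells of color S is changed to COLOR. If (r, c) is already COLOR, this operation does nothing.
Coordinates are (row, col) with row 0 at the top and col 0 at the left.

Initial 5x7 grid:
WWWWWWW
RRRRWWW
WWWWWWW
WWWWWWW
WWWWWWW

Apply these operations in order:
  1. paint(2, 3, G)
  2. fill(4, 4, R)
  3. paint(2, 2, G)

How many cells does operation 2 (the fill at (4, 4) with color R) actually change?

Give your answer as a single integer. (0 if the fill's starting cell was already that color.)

After op 1 paint(2,3,G):
WWWWWWW
RRRRWWW
WWWGWWW
WWWWWWW
WWWWWWW
After op 2 fill(4,4,R) [30 cells changed]:
RRRRRRR
RRRRRRR
RRRGRRR
RRRRRRR
RRRRRRR

Answer: 30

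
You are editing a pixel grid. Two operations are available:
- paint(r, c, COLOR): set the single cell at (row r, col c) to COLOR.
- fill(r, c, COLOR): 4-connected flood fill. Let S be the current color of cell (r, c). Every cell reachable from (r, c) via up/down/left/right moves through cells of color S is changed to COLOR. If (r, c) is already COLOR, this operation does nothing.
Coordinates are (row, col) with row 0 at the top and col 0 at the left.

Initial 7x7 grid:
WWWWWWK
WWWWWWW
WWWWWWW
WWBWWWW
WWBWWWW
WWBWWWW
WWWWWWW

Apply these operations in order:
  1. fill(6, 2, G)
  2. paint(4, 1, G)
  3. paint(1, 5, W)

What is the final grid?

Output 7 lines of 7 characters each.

Answer: GGGGGGK
GGGGGWG
GGGGGGG
GGBGGGG
GGBGGGG
GGBGGGG
GGGGGGG

Derivation:
After op 1 fill(6,2,G) [45 cells changed]:
GGGGGGK
GGGGGGG
GGGGGGG
GGBGGGG
GGBGGGG
GGBGGGG
GGGGGGG
After op 2 paint(4,1,G):
GGGGGGK
GGGGGGG
GGGGGGG
GGBGGGG
GGBGGGG
GGBGGGG
GGGGGGG
After op 3 paint(1,5,W):
GGGGGGK
GGGGGWG
GGGGGGG
GGBGGGG
GGBGGGG
GGBGGGG
GGGGGGG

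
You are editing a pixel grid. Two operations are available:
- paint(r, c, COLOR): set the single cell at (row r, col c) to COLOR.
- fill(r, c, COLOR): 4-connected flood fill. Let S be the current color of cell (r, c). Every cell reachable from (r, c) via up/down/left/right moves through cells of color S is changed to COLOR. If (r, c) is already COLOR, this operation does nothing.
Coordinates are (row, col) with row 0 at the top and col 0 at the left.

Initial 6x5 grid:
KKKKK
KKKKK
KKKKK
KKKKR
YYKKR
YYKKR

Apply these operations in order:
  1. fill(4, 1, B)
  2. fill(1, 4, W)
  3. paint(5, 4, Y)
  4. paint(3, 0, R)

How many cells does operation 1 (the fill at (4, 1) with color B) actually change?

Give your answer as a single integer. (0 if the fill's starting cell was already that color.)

Answer: 4

Derivation:
After op 1 fill(4,1,B) [4 cells changed]:
KKKKK
KKKKK
KKKKK
KKKKR
BBKKR
BBKKR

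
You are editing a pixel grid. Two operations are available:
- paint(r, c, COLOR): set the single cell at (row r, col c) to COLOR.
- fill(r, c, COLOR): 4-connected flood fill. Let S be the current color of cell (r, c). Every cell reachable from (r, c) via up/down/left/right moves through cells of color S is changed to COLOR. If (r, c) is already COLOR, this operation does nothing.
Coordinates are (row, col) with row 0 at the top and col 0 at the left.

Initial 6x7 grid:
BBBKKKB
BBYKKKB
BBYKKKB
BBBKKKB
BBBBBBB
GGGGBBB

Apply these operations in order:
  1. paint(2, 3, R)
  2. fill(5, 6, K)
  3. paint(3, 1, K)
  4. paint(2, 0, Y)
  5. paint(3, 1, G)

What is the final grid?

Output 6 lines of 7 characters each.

Answer: KKKKKKK
KKYKKKK
YKYRKKK
KGKKKKK
KKKKKKK
GGGGKKK

Derivation:
After op 1 paint(2,3,R):
BBBKKKB
BBYKKKB
BBYRKKB
BBBKKKB
BBBBBBB
GGGGBBB
After op 2 fill(5,6,K) [24 cells changed]:
KKKKKKK
KKYKKKK
KKYRKKK
KKKKKKK
KKKKKKK
GGGGKKK
After op 3 paint(3,1,K):
KKKKKKK
KKYKKKK
KKYRKKK
KKKKKKK
KKKKKKK
GGGGKKK
After op 4 paint(2,0,Y):
KKKKKKK
KKYKKKK
YKYRKKK
KKKKKKK
KKKKKKK
GGGGKKK
After op 5 paint(3,1,G):
KKKKKKK
KKYKKKK
YKYRKKK
KGKKKKK
KKKKKKK
GGGGKKK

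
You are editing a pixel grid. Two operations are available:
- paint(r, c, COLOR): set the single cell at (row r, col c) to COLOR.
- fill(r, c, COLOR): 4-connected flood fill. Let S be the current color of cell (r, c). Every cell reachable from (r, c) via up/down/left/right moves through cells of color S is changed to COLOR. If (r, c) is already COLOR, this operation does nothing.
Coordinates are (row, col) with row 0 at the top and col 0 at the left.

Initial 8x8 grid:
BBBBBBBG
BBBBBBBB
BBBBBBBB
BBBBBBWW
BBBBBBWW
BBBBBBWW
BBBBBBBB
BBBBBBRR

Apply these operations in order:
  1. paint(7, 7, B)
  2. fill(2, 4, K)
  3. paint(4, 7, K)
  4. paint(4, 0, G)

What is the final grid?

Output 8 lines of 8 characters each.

Answer: KKKKKKKG
KKKKKKKK
KKKKKKKK
KKKKKKWW
GKKKKKWK
KKKKKKWW
KKKKKKKK
KKKKKKRK

Derivation:
After op 1 paint(7,7,B):
BBBBBBBG
BBBBBBBB
BBBBBBBB
BBBBBBWW
BBBBBBWW
BBBBBBWW
BBBBBBBB
BBBBBBRB
After op 2 fill(2,4,K) [56 cells changed]:
KKKKKKKG
KKKKKKKK
KKKKKKKK
KKKKKKWW
KKKKKKWW
KKKKKKWW
KKKKKKKK
KKKKKKRK
After op 3 paint(4,7,K):
KKKKKKKG
KKKKKKKK
KKKKKKKK
KKKKKKWW
KKKKKKWK
KKKKKKWW
KKKKKKKK
KKKKKKRK
After op 4 paint(4,0,G):
KKKKKKKG
KKKKKKKK
KKKKKKKK
KKKKKKWW
GKKKKKWK
KKKKKKWW
KKKKKKKK
KKKKKKRK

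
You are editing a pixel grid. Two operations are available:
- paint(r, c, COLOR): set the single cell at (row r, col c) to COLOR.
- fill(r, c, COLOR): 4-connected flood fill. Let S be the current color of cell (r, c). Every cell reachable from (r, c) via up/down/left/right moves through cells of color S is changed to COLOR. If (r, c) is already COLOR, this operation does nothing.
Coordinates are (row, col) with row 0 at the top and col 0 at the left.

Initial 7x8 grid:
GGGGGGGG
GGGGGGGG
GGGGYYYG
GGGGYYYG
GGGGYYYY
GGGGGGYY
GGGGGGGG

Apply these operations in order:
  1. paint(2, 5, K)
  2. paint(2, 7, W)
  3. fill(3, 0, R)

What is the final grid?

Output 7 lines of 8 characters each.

Answer: RRRRRRRR
RRRRRRRR
RRRRYKYW
RRRRYYYG
RRRRYYYY
RRRRRRYY
RRRRRRRR

Derivation:
After op 1 paint(2,5,K):
GGGGGGGG
GGGGGGGG
GGGGYKYG
GGGGYYYG
GGGGYYYY
GGGGGGYY
GGGGGGGG
After op 2 paint(2,7,W):
GGGGGGGG
GGGGGGGG
GGGGYKYW
GGGGYYYG
GGGGYYYY
GGGGGGYY
GGGGGGGG
After op 3 fill(3,0,R) [42 cells changed]:
RRRRRRRR
RRRRRRRR
RRRRYKYW
RRRRYYYG
RRRRYYYY
RRRRRRYY
RRRRRRRR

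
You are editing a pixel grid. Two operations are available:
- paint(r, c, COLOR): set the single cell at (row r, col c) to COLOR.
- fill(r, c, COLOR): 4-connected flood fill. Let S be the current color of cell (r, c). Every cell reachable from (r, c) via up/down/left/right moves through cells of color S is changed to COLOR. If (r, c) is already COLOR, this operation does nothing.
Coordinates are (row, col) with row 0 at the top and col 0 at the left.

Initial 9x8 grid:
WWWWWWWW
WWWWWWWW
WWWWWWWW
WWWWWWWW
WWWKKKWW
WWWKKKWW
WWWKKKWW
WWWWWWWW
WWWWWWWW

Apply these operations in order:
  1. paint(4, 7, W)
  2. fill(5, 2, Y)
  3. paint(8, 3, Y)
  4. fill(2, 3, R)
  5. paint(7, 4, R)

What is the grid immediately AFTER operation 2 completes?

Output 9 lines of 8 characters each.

After op 1 paint(4,7,W):
WWWWWWWW
WWWWWWWW
WWWWWWWW
WWWWWWWW
WWWKKKWW
WWWKKKWW
WWWKKKWW
WWWWWWWW
WWWWWWWW
After op 2 fill(5,2,Y) [63 cells changed]:
YYYYYYYY
YYYYYYYY
YYYYYYYY
YYYYYYYY
YYYKKKYY
YYYKKKYY
YYYKKKYY
YYYYYYYY
YYYYYYYY

Answer: YYYYYYYY
YYYYYYYY
YYYYYYYY
YYYYYYYY
YYYKKKYY
YYYKKKYY
YYYKKKYY
YYYYYYYY
YYYYYYYY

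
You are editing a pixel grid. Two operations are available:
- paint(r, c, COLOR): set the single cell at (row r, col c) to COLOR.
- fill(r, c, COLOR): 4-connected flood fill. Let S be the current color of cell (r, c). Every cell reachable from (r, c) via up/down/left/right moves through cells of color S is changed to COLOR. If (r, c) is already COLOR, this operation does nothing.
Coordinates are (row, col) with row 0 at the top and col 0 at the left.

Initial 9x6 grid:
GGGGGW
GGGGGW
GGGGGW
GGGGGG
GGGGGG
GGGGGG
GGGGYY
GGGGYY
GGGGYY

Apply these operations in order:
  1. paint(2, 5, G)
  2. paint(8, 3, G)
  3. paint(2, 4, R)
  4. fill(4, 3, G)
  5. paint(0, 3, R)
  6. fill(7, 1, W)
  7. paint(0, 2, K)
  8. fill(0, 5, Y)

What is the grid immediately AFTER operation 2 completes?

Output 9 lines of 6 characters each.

Answer: GGGGGW
GGGGGW
GGGGGG
GGGGGG
GGGGGG
GGGGGG
GGGGYY
GGGGYY
GGGGYY

Derivation:
After op 1 paint(2,5,G):
GGGGGW
GGGGGW
GGGGGG
GGGGGG
GGGGGG
GGGGGG
GGGGYY
GGGGYY
GGGGYY
After op 2 paint(8,3,G):
GGGGGW
GGGGGW
GGGGGG
GGGGGG
GGGGGG
GGGGGG
GGGGYY
GGGGYY
GGGGYY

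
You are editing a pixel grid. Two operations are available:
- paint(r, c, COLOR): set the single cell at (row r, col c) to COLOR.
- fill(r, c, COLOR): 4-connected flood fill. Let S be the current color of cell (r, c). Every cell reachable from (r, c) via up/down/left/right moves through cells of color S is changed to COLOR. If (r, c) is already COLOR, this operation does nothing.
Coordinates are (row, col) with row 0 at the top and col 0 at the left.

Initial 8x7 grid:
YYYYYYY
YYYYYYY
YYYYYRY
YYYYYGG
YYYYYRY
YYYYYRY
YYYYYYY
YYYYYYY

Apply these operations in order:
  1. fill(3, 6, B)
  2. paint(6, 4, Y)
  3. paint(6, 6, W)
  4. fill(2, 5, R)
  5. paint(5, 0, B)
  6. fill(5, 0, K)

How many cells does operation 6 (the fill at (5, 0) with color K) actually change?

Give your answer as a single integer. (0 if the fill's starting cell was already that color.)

After op 1 fill(3,6,B) [2 cells changed]:
YYYYYYY
YYYYYYY
YYYYYRY
YYYYYBB
YYYYYRY
YYYYYRY
YYYYYYY
YYYYYYY
After op 2 paint(6,4,Y):
YYYYYYY
YYYYYYY
YYYYYRY
YYYYYBB
YYYYYRY
YYYYYRY
YYYYYYY
YYYYYYY
After op 3 paint(6,6,W):
YYYYYYY
YYYYYYY
YYYYYRY
YYYYYBB
YYYYYRY
YYYYYRY
YYYYYYW
YYYYYYY
After op 4 fill(2,5,R) [0 cells changed]:
YYYYYYY
YYYYYYY
YYYYYRY
YYYYYBB
YYYYYRY
YYYYYRY
YYYYYYW
YYYYYYY
After op 5 paint(5,0,B):
YYYYYYY
YYYYYYY
YYYYYRY
YYYYYBB
YYYYYRY
BYYYYRY
YYYYYYW
YYYYYYY
After op 6 fill(5,0,K) [1 cells changed]:
YYYYYYY
YYYYYYY
YYYYYRY
YYYYYBB
YYYYYRY
KYYYYRY
YYYYYYW
YYYYYYY

Answer: 1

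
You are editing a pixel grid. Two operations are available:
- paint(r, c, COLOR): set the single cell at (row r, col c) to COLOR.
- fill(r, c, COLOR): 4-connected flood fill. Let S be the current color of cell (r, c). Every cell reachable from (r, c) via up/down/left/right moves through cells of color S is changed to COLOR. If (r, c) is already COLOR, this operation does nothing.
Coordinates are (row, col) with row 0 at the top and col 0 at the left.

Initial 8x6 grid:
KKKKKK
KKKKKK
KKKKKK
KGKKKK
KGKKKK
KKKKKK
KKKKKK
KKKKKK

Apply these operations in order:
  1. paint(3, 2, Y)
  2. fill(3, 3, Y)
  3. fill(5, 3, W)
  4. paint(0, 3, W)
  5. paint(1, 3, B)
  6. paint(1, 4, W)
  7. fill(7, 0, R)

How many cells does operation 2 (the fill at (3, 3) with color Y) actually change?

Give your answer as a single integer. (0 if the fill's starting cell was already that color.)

After op 1 paint(3,2,Y):
KKKKKK
KKKKKK
KKKKKK
KGYKKK
KGKKKK
KKKKKK
KKKKKK
KKKKKK
After op 2 fill(3,3,Y) [45 cells changed]:
YYYYYY
YYYYYY
YYYYYY
YGYYYY
YGYYYY
YYYYYY
YYYYYY
YYYYYY

Answer: 45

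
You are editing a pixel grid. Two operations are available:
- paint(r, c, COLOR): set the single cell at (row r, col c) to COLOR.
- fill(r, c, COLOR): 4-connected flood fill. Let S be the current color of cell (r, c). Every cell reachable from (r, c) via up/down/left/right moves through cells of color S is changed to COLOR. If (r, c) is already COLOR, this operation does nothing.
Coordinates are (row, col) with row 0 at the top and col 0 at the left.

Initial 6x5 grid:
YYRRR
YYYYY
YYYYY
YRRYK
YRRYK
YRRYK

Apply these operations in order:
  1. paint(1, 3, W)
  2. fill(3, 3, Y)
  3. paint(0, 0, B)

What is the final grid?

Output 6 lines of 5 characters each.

Answer: BYRRR
YYYWY
YYYYY
YRRYK
YRRYK
YRRYK

Derivation:
After op 1 paint(1,3,W):
YYRRR
YYYWY
YYYYY
YRRYK
YRRYK
YRRYK
After op 2 fill(3,3,Y) [0 cells changed]:
YYRRR
YYYWY
YYYYY
YRRYK
YRRYK
YRRYK
After op 3 paint(0,0,B):
BYRRR
YYYWY
YYYYY
YRRYK
YRRYK
YRRYK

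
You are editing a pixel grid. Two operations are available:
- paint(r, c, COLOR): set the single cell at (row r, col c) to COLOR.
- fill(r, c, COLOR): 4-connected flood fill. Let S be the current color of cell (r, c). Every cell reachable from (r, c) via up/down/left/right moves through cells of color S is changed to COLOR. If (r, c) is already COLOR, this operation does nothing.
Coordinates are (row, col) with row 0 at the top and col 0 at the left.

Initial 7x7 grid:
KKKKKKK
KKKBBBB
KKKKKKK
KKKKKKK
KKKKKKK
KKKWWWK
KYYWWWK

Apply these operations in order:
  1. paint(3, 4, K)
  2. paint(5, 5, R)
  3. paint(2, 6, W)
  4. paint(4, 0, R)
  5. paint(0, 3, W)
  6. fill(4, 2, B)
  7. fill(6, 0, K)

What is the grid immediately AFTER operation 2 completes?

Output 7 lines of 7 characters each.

Answer: KKKKKKK
KKKBBBB
KKKKKKK
KKKKKKK
KKKKKKK
KKKWWRK
KYYWWWK

Derivation:
After op 1 paint(3,4,K):
KKKKKKK
KKKBBBB
KKKKKKK
KKKKKKK
KKKKKKK
KKKWWWK
KYYWWWK
After op 2 paint(5,5,R):
KKKKKKK
KKKBBBB
KKKKKKK
KKKKKKK
KKKKKKK
KKKWWRK
KYYWWWK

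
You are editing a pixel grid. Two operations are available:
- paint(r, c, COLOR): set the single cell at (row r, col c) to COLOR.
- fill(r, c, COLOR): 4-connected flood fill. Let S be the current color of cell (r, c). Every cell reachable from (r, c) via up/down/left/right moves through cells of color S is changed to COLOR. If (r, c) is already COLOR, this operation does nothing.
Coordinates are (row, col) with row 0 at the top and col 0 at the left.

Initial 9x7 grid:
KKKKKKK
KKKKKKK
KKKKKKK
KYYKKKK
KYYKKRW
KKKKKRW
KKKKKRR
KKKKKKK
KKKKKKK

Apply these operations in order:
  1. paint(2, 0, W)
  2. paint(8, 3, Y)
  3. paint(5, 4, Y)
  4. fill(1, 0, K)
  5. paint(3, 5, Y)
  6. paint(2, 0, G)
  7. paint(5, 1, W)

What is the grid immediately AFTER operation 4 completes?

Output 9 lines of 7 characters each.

After op 1 paint(2,0,W):
KKKKKKK
KKKKKKK
WKKKKKK
KYYKKKK
KYYKKRW
KKKKKRW
KKKKKRR
KKKKKKK
KKKKKKK
After op 2 paint(8,3,Y):
KKKKKKK
KKKKKKK
WKKKKKK
KYYKKKK
KYYKKRW
KKKKKRW
KKKKKRR
KKKKKKK
KKKYKKK
After op 3 paint(5,4,Y):
KKKKKKK
KKKKKKK
WKKKKKK
KYYKKKK
KYYKKRW
KKKKYRW
KKKKKRR
KKKKKKK
KKKYKKK
After op 4 fill(1,0,K) [0 cells changed]:
KKKKKKK
KKKKKKK
WKKKKKK
KYYKKKK
KYYKKRW
KKKKYRW
KKKKKRR
KKKKKKK
KKKYKKK

Answer: KKKKKKK
KKKKKKK
WKKKKKK
KYYKKKK
KYYKKRW
KKKKYRW
KKKKKRR
KKKKKKK
KKKYKKK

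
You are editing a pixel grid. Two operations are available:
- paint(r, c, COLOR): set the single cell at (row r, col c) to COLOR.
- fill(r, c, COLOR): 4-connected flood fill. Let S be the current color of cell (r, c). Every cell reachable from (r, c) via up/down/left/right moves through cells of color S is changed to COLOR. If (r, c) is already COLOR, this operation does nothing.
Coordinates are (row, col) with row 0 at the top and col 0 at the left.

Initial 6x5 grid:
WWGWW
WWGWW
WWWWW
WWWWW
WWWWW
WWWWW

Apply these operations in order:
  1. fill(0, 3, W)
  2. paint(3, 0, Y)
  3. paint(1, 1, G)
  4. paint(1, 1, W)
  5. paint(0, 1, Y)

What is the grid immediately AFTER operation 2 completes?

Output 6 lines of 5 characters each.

After op 1 fill(0,3,W) [0 cells changed]:
WWGWW
WWGWW
WWWWW
WWWWW
WWWWW
WWWWW
After op 2 paint(3,0,Y):
WWGWW
WWGWW
WWWWW
YWWWW
WWWWW
WWWWW

Answer: WWGWW
WWGWW
WWWWW
YWWWW
WWWWW
WWWWW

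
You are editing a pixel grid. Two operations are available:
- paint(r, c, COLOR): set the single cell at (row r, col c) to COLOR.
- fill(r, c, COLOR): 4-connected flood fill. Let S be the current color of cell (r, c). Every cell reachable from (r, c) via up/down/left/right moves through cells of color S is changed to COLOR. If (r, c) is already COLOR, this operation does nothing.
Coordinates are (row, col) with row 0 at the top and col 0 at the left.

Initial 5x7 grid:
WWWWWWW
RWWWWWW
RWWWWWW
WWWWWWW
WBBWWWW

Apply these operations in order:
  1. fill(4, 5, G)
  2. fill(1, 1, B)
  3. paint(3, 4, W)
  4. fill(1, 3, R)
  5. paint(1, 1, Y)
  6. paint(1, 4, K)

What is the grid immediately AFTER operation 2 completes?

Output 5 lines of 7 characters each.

After op 1 fill(4,5,G) [31 cells changed]:
GGGGGGG
RGGGGGG
RGGGGGG
GGGGGGG
GBBGGGG
After op 2 fill(1,1,B) [31 cells changed]:
BBBBBBB
RBBBBBB
RBBBBBB
BBBBBBB
BBBBBBB

Answer: BBBBBBB
RBBBBBB
RBBBBBB
BBBBBBB
BBBBBBB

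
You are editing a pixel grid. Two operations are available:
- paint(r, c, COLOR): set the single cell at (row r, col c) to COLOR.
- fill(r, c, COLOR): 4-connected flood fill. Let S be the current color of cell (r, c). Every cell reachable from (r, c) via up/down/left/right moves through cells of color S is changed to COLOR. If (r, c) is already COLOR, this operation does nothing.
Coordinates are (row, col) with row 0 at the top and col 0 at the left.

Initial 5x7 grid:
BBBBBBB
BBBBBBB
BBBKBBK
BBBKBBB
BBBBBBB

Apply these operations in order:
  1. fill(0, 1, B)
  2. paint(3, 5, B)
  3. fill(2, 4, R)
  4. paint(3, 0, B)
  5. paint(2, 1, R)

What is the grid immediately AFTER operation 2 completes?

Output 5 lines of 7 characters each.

After op 1 fill(0,1,B) [0 cells changed]:
BBBBBBB
BBBBBBB
BBBKBBK
BBBKBBB
BBBBBBB
After op 2 paint(3,5,B):
BBBBBBB
BBBBBBB
BBBKBBK
BBBKBBB
BBBBBBB

Answer: BBBBBBB
BBBBBBB
BBBKBBK
BBBKBBB
BBBBBBB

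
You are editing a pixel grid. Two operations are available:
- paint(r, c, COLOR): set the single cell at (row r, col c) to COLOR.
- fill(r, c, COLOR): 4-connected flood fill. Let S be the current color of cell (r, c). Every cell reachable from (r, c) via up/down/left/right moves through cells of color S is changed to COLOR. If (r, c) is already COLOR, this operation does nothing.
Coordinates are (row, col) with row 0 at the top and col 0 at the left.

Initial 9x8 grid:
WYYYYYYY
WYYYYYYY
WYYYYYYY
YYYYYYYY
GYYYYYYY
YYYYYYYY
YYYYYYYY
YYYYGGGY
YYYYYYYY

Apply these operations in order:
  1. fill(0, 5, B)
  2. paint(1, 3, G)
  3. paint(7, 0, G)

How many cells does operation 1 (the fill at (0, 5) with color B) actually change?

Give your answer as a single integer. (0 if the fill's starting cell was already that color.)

After op 1 fill(0,5,B) [65 cells changed]:
WBBBBBBB
WBBBBBBB
WBBBBBBB
BBBBBBBB
GBBBBBBB
BBBBBBBB
BBBBBBBB
BBBBGGGB
BBBBBBBB

Answer: 65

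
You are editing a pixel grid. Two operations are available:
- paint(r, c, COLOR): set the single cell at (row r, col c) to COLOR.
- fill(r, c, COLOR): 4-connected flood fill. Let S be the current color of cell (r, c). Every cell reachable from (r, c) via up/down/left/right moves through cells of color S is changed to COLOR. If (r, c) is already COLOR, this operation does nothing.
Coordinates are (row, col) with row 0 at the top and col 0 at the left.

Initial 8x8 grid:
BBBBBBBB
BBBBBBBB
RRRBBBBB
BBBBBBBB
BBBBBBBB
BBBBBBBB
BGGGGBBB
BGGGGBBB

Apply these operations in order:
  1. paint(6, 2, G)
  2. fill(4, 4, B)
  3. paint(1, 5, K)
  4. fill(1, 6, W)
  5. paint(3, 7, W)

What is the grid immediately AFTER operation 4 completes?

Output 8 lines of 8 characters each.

After op 1 paint(6,2,G):
BBBBBBBB
BBBBBBBB
RRRBBBBB
BBBBBBBB
BBBBBBBB
BBBBBBBB
BGGGGBBB
BGGGGBBB
After op 2 fill(4,4,B) [0 cells changed]:
BBBBBBBB
BBBBBBBB
RRRBBBBB
BBBBBBBB
BBBBBBBB
BBBBBBBB
BGGGGBBB
BGGGGBBB
After op 3 paint(1,5,K):
BBBBBBBB
BBBBBKBB
RRRBBBBB
BBBBBBBB
BBBBBBBB
BBBBBBBB
BGGGGBBB
BGGGGBBB
After op 4 fill(1,6,W) [52 cells changed]:
WWWWWWWW
WWWWWKWW
RRRWWWWW
WWWWWWWW
WWWWWWWW
WWWWWWWW
WGGGGWWW
WGGGGWWW

Answer: WWWWWWWW
WWWWWKWW
RRRWWWWW
WWWWWWWW
WWWWWWWW
WWWWWWWW
WGGGGWWW
WGGGGWWW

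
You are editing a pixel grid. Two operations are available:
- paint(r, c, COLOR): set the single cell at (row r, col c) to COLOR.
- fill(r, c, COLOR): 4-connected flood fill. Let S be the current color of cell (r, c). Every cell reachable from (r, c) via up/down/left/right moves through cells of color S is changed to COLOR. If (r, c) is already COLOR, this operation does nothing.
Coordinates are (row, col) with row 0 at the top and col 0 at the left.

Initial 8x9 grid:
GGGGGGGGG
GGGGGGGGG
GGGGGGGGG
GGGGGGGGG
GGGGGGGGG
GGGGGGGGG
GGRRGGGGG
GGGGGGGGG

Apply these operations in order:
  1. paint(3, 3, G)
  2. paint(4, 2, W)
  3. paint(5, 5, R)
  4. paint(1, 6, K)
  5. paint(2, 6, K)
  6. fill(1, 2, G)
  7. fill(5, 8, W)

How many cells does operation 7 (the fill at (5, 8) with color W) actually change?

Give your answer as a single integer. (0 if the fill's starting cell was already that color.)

After op 1 paint(3,3,G):
GGGGGGGGG
GGGGGGGGG
GGGGGGGGG
GGGGGGGGG
GGGGGGGGG
GGGGGGGGG
GGRRGGGGG
GGGGGGGGG
After op 2 paint(4,2,W):
GGGGGGGGG
GGGGGGGGG
GGGGGGGGG
GGGGGGGGG
GGWGGGGGG
GGGGGGGGG
GGRRGGGGG
GGGGGGGGG
After op 3 paint(5,5,R):
GGGGGGGGG
GGGGGGGGG
GGGGGGGGG
GGGGGGGGG
GGWGGGGGG
GGGGGRGGG
GGRRGGGGG
GGGGGGGGG
After op 4 paint(1,6,K):
GGGGGGGGG
GGGGGGKGG
GGGGGGGGG
GGGGGGGGG
GGWGGGGGG
GGGGGRGGG
GGRRGGGGG
GGGGGGGGG
After op 5 paint(2,6,K):
GGGGGGGGG
GGGGGGKGG
GGGGGGKGG
GGGGGGGGG
GGWGGGGGG
GGGGGRGGG
GGRRGGGGG
GGGGGGGGG
After op 6 fill(1,2,G) [0 cells changed]:
GGGGGGGGG
GGGGGGKGG
GGGGGGKGG
GGGGGGGGG
GGWGGGGGG
GGGGGRGGG
GGRRGGGGG
GGGGGGGGG
After op 7 fill(5,8,W) [66 cells changed]:
WWWWWWWWW
WWWWWWKWW
WWWWWWKWW
WWWWWWWWW
WWWWWWWWW
WWWWWRWWW
WWRRWWWWW
WWWWWWWWW

Answer: 66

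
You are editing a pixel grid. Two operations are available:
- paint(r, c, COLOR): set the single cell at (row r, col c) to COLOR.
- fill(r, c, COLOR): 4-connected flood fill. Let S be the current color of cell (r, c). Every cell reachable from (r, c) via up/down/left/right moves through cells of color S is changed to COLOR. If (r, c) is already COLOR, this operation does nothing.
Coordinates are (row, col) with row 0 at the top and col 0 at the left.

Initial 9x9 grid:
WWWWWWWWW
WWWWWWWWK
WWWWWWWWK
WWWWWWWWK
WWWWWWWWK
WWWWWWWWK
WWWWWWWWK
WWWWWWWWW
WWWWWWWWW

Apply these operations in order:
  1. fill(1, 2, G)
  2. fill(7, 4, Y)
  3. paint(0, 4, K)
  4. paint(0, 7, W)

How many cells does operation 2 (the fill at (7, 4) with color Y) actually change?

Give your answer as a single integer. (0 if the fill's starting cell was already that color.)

Answer: 75

Derivation:
After op 1 fill(1,2,G) [75 cells changed]:
GGGGGGGGG
GGGGGGGGK
GGGGGGGGK
GGGGGGGGK
GGGGGGGGK
GGGGGGGGK
GGGGGGGGK
GGGGGGGGG
GGGGGGGGG
After op 2 fill(7,4,Y) [75 cells changed]:
YYYYYYYYY
YYYYYYYYK
YYYYYYYYK
YYYYYYYYK
YYYYYYYYK
YYYYYYYYK
YYYYYYYYK
YYYYYYYYY
YYYYYYYYY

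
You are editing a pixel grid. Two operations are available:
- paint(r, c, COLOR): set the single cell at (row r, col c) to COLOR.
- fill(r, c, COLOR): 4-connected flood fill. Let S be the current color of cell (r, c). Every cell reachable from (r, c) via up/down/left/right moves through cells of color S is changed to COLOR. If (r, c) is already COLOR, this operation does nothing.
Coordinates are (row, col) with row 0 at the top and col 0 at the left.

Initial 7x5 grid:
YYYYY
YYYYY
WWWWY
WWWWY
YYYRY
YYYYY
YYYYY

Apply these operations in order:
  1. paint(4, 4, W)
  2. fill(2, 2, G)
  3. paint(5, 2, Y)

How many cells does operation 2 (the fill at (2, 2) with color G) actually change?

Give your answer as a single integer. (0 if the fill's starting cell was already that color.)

Answer: 8

Derivation:
After op 1 paint(4,4,W):
YYYYY
YYYYY
WWWWY
WWWWY
YYYRW
YYYYY
YYYYY
After op 2 fill(2,2,G) [8 cells changed]:
YYYYY
YYYYY
GGGGY
GGGGY
YYYRW
YYYYY
YYYYY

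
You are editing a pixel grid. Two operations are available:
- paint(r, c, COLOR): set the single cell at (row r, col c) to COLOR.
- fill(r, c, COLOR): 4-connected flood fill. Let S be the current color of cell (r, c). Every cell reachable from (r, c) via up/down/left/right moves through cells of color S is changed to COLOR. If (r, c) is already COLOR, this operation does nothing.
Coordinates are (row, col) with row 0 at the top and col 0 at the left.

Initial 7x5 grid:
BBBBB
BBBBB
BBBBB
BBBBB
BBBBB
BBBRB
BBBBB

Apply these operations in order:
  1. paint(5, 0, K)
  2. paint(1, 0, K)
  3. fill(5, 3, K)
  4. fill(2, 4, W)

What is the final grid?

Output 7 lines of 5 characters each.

Answer: WWWWW
KWWWW
WWWWW
WWWWW
WWWWW
KWWKW
WWWWW

Derivation:
After op 1 paint(5,0,K):
BBBBB
BBBBB
BBBBB
BBBBB
BBBBB
KBBRB
BBBBB
After op 2 paint(1,0,K):
BBBBB
KBBBB
BBBBB
BBBBB
BBBBB
KBBRB
BBBBB
After op 3 fill(5,3,K) [1 cells changed]:
BBBBB
KBBBB
BBBBB
BBBBB
BBBBB
KBBKB
BBBBB
After op 4 fill(2,4,W) [32 cells changed]:
WWWWW
KWWWW
WWWWW
WWWWW
WWWWW
KWWKW
WWWWW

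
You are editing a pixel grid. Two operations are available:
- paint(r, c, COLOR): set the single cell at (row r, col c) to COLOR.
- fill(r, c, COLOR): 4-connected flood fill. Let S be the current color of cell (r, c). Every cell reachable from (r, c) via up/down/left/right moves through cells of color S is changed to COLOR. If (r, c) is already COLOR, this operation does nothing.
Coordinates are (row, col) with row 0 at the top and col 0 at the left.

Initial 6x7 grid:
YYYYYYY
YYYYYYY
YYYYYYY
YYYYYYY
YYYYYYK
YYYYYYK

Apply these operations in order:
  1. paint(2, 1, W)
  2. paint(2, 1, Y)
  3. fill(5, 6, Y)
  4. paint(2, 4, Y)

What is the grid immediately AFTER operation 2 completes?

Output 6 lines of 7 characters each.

Answer: YYYYYYY
YYYYYYY
YYYYYYY
YYYYYYY
YYYYYYK
YYYYYYK

Derivation:
After op 1 paint(2,1,W):
YYYYYYY
YYYYYYY
YWYYYYY
YYYYYYY
YYYYYYK
YYYYYYK
After op 2 paint(2,1,Y):
YYYYYYY
YYYYYYY
YYYYYYY
YYYYYYY
YYYYYYK
YYYYYYK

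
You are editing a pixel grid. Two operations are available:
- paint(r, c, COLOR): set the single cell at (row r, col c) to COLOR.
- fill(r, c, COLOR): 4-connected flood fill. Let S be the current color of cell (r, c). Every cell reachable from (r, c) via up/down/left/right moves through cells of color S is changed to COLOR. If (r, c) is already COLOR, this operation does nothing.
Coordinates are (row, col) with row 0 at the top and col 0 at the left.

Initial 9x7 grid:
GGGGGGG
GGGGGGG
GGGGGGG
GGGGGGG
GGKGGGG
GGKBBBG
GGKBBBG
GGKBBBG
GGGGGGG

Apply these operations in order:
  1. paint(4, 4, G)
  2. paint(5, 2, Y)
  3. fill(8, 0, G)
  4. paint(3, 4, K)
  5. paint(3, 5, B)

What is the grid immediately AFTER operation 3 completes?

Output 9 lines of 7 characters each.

Answer: GGGGGGG
GGGGGGG
GGGGGGG
GGGGGGG
GGKGGGG
GGYBBBG
GGKBBBG
GGKBBBG
GGGGGGG

Derivation:
After op 1 paint(4,4,G):
GGGGGGG
GGGGGGG
GGGGGGG
GGGGGGG
GGKGGGG
GGKBBBG
GGKBBBG
GGKBBBG
GGGGGGG
After op 2 paint(5,2,Y):
GGGGGGG
GGGGGGG
GGGGGGG
GGGGGGG
GGKGGGG
GGYBBBG
GGKBBBG
GGKBBBG
GGGGGGG
After op 3 fill(8,0,G) [0 cells changed]:
GGGGGGG
GGGGGGG
GGGGGGG
GGGGGGG
GGKGGGG
GGYBBBG
GGKBBBG
GGKBBBG
GGGGGGG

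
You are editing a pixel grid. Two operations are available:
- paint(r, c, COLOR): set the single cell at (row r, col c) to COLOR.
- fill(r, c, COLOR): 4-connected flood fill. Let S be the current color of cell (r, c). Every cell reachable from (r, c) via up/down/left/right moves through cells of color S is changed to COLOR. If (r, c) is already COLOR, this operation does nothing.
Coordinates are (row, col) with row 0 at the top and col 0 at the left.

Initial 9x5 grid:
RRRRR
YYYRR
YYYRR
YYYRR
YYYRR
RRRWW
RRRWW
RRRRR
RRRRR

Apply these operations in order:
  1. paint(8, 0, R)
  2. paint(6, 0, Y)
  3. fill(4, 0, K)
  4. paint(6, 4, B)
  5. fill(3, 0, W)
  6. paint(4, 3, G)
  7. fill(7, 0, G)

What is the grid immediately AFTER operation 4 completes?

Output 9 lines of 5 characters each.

After op 1 paint(8,0,R):
RRRRR
YYYRR
YYYRR
YYYRR
YYYRR
RRRWW
RRRWW
RRRRR
RRRRR
After op 2 paint(6,0,Y):
RRRRR
YYYRR
YYYRR
YYYRR
YYYRR
RRRWW
YRRWW
RRRRR
RRRRR
After op 3 fill(4,0,K) [12 cells changed]:
RRRRR
KKKRR
KKKRR
KKKRR
KKKRR
RRRWW
YRRWW
RRRRR
RRRRR
After op 4 paint(6,4,B):
RRRRR
KKKRR
KKKRR
KKKRR
KKKRR
RRRWW
YRRWB
RRRRR
RRRRR

Answer: RRRRR
KKKRR
KKKRR
KKKRR
KKKRR
RRRWW
YRRWB
RRRRR
RRRRR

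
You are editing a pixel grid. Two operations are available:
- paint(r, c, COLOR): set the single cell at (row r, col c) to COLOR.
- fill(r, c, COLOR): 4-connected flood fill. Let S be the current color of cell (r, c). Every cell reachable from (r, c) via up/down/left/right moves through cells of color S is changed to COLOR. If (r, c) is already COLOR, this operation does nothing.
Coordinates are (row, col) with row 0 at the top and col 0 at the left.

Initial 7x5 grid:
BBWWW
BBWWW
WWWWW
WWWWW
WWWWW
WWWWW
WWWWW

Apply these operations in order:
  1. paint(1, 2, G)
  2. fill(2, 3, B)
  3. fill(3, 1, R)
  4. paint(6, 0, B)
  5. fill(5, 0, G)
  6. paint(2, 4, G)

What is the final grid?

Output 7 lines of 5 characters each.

After op 1 paint(1,2,G):
BBWWW
BBGWW
WWWWW
WWWWW
WWWWW
WWWWW
WWWWW
After op 2 fill(2,3,B) [30 cells changed]:
BBBBB
BBGBB
BBBBB
BBBBB
BBBBB
BBBBB
BBBBB
After op 3 fill(3,1,R) [34 cells changed]:
RRRRR
RRGRR
RRRRR
RRRRR
RRRRR
RRRRR
RRRRR
After op 4 paint(6,0,B):
RRRRR
RRGRR
RRRRR
RRRRR
RRRRR
RRRRR
BRRRR
After op 5 fill(5,0,G) [33 cells changed]:
GGGGG
GGGGG
GGGGG
GGGGG
GGGGG
GGGGG
BGGGG
After op 6 paint(2,4,G):
GGGGG
GGGGG
GGGGG
GGGGG
GGGGG
GGGGG
BGGGG

Answer: GGGGG
GGGGG
GGGGG
GGGGG
GGGGG
GGGGG
BGGGG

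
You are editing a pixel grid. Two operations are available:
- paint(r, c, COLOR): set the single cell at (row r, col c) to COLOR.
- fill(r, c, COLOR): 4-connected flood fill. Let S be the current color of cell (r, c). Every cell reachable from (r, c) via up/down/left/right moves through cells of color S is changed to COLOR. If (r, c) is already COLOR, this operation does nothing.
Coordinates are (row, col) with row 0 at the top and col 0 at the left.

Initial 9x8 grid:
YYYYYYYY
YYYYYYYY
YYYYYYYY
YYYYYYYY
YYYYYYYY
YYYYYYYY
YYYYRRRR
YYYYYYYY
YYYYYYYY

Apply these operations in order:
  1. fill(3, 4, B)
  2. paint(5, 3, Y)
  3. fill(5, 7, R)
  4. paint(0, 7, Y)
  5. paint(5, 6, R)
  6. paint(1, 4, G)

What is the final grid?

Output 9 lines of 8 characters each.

After op 1 fill(3,4,B) [68 cells changed]:
BBBBBBBB
BBBBBBBB
BBBBBBBB
BBBBBBBB
BBBBBBBB
BBBBBBBB
BBBBRRRR
BBBBBBBB
BBBBBBBB
After op 2 paint(5,3,Y):
BBBBBBBB
BBBBBBBB
BBBBBBBB
BBBBBBBB
BBBBBBBB
BBBYBBBB
BBBBRRRR
BBBBBBBB
BBBBBBBB
After op 3 fill(5,7,R) [67 cells changed]:
RRRRRRRR
RRRRRRRR
RRRRRRRR
RRRRRRRR
RRRRRRRR
RRRYRRRR
RRRRRRRR
RRRRRRRR
RRRRRRRR
After op 4 paint(0,7,Y):
RRRRRRRY
RRRRRRRR
RRRRRRRR
RRRRRRRR
RRRRRRRR
RRRYRRRR
RRRRRRRR
RRRRRRRR
RRRRRRRR
After op 5 paint(5,6,R):
RRRRRRRY
RRRRRRRR
RRRRRRRR
RRRRRRRR
RRRRRRRR
RRRYRRRR
RRRRRRRR
RRRRRRRR
RRRRRRRR
After op 6 paint(1,4,G):
RRRRRRRY
RRRRGRRR
RRRRRRRR
RRRRRRRR
RRRRRRRR
RRRYRRRR
RRRRRRRR
RRRRRRRR
RRRRRRRR

Answer: RRRRRRRY
RRRRGRRR
RRRRRRRR
RRRRRRRR
RRRRRRRR
RRRYRRRR
RRRRRRRR
RRRRRRRR
RRRRRRRR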